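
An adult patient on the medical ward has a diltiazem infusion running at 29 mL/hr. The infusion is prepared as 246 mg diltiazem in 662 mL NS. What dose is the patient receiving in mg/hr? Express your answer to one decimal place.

10.8 mg/hr

Concentration = 246 mg ÷ 662 mL = 0.3716012 mg/mL
Drug rate = 29 mL/hr × 0.3716012 mg/mL = 10.77644 mg/hr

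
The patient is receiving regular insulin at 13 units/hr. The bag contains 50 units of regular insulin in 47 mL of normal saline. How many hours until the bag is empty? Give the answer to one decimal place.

3.8 hours

Concentration = 50 units ÷ 47 mL = 1.06383 units/mL
Rate = 13 units/hr ÷ 1.06383 units/mL = 12.22 mL/hr
Duration = 47 mL ÷ 12.22 mL/hr = 3.846154 hr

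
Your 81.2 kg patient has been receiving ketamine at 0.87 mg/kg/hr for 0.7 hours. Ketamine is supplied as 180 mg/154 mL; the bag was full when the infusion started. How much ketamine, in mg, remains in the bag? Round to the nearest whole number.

131 mg

Dose = 0.87 mg/kg/hr × 81.2 kg = 70.644 mg/hr
Concentration = 180 mg ÷ 154 mL = 1.168831 mg/mL
Rate = 70.644 mg/hr ÷ 1.168831 mg/mL = 60.43987 mL/hr
Volume infused = 60.43987 mL/hr × 0.7 hr = 42.30791 mL
Volume remaining = 154 − 42.30791 = 111.6921 mL
Drug remaining = 111.6921 mL × 1.168831 mg/mL = 130.5492 mg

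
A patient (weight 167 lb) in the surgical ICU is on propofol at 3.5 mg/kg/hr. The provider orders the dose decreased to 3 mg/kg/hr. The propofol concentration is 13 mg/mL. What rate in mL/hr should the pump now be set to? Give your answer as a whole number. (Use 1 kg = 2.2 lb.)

Weight = 167 lb ÷ 2.2 lb/kg = 75.90909 kg
Dose = 3 mg/kg/hr × 75.90909 kg = 227.7273 mg/hr
Rate = 227.7273 mg/hr ÷ 13 mg/mL = 17.51748 mL/hr

18 mL/hr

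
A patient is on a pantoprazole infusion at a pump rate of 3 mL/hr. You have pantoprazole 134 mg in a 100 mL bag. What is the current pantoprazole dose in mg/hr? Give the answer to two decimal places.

Concentration = 134 mg ÷ 100 mL = 1.34 mg/mL
Drug rate = 3 mL/hr × 1.34 mg/mL = 4.02 mg/hr

4.02 mg/hr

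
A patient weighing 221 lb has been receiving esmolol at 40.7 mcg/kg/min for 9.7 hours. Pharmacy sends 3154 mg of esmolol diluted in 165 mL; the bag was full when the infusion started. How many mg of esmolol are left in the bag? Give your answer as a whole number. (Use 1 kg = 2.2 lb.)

Weight = 221 lb ÷ 2.2 lb/kg = 100.4545 kg
Dose = 40.7 mcg/kg/min × 100.4545 kg = 4088.5 mcg/min
4088.5 mcg/min × 60 min/hr = 245310 mcg/hr
Concentration = 3154 mg ÷ 165 mL = 19.11515 mg/mL = 19115.15 mcg/mL
Rate = 245310 mcg/hr ÷ 19115.15 mcg/mL = 12.83328 mL/hr
Volume infused = 12.83328 mL/hr × 9.7 hr = 124.4828 mL
Volume remaining = 165 − 124.4828 = 40.51723 mL
Drug remaining = 40.51723 mL × 19115.15 mcg/mL = 774493 mcg = 774.493 mg

774 mg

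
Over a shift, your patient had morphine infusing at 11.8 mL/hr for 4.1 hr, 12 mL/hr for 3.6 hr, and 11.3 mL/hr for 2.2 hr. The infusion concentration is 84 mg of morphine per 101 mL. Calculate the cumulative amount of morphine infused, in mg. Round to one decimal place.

96.8 mg

Concentration = 84 mg ÷ 101 mL = 0.8316832 mg/mL
Stage 1: 11.8 mL/hr × 4.1 hr = 48.38 mL → 48.38 mL × 0.8316832 mg/mL = 40.23683 mg
Stage 2: 12 mL/hr × 3.6 hr = 43.2 mL → 43.2 mL × 0.8316832 mg/mL = 35.92871 mg
Stage 3: 11.3 mL/hr × 2.2 hr = 24.86 mL → 24.86 mL × 0.8316832 mg/mL = 20.67564 mg
Total = 40.23683 + 35.92871 + 20.67564 = 96.84119 mg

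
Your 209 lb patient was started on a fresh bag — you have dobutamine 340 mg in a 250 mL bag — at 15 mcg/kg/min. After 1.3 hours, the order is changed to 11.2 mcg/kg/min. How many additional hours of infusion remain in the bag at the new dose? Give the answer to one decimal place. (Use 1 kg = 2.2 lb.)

3.6 hours

Initial rate:
Weight = 209 lb ÷ 2.2 lb/kg = 95 kg
Dose = 15 mcg/kg/min × 95 kg = 1425 mcg/min
1425 mcg/min × 60 min/hr = 85500 mcg/hr
Concentration = 340 mg ÷ 250 mL = 1.36 mg/mL = 1360 mcg/mL
Rate = 85500 mcg/hr ÷ 1360 mcg/mL = 62.86765 mL/hr
Volume infused so far = 62.86765 mL/hr × 1.3 hr = 81.72794 mL
Volume remaining = 250 − 81.72794 = 168.2721 mL
New rate:
Dose = 11.2 mcg/kg/min × 95 kg = 1064 mcg/min
1064 mcg/min × 60 min/hr = 63840 mcg/hr
Rate = 63840 mcg/hr ÷ 1360 mcg/mL = 46.94118 mL/hr
Time remaining = 168.2721 mL ÷ 46.94118 mL/hr = 3.584743 hr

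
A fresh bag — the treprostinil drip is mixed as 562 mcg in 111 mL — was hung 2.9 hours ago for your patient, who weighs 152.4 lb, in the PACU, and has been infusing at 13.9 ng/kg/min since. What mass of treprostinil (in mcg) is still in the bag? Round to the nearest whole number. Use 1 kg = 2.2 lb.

394 mcg

Weight = 152.4 lb ÷ 2.2 lb/kg = 69.27273 kg
Dose = 13.9 ng/kg/min × 69.27273 kg = 962.8909 ng/min
962.8909 ng/min × 60 min/hr = 57773.45 ng/hr
Concentration = 562 mcg ÷ 111 mL = 5.063063 mcg/mL = 5063.063 ng/mL
Rate = 57773.45 ng/hr ÷ 5063.063 ng/mL = 11.41077 mL/hr
Volume infused = 11.41077 mL/hr × 2.9 hr = 33.09124 mL
Volume remaining = 111 − 33.09124 = 77.90876 mL
Drug remaining = 77.90876 mL × 5063.063 ng/mL = 394457 ng = 394.457 mcg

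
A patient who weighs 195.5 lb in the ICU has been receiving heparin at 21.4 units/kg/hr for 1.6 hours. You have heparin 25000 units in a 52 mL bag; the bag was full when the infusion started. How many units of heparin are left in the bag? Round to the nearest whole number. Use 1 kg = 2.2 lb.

21957 units

Weight = 195.5 lb ÷ 2.2 lb/kg = 88.86364 kg
Dose = 21.4 units/kg/hr × 88.86364 kg = 1901.682 units/hr
Concentration = 25000 units ÷ 52 mL = 480.7692 units/mL
Rate = 1901.682 units/hr ÷ 480.7692 units/mL = 3.955498 mL/hr
Volume infused = 3.955498 mL/hr × 1.6 hr = 6.328797 mL
Volume remaining = 52 − 6.328797 = 45.6712 mL
Drug remaining = 45.6712 mL × 480.7692 units/mL = 21957.31 units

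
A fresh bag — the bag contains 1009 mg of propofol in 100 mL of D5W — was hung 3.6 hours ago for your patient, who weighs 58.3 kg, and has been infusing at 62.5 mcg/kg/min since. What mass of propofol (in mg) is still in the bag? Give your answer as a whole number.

222 mg

Dose = 62.5 mcg/kg/min × 58.3 kg = 3643.75 mcg/min
3643.75 mcg/min × 60 min/hr = 218625 mcg/hr
Concentration = 1009 mg ÷ 100 mL = 10.09 mg/mL = 10090 mcg/mL
Rate = 218625 mcg/hr ÷ 10090 mcg/mL = 21.66749 mL/hr
Volume infused = 21.66749 mL/hr × 3.6 hr = 78.00297 mL
Volume remaining = 100 − 78.00297 = 21.99703 mL
Drug remaining = 21.99703 mL × 10090 mcg/mL = 221950 mcg = 221.95 mg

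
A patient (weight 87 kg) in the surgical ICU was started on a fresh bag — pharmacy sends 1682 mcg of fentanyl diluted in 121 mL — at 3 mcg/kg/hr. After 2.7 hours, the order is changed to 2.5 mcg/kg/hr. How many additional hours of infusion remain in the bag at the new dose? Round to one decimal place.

4.5 hours

Initial rate:
Dose = 3 mcg/kg/hr × 87 kg = 261 mcg/hr
Concentration = 1682 mcg ÷ 121 mL = 13.90083 mcg/mL
Rate = 261 mcg/hr ÷ 13.90083 mcg/mL = 18.77586 mL/hr
Volume infused so far = 18.77586 mL/hr × 2.7 hr = 50.69483 mL
Volume remaining = 121 − 50.69483 = 70.30517 mL
New rate:
Dose = 2.5 mcg/kg/hr × 87 kg = 217.5 mcg/hr
Rate = 217.5 mcg/hr ÷ 13.90083 mcg/mL = 15.64655 mL/hr
Time remaining = 70.30517 mL ÷ 15.64655 mL/hr = 4.493333 hr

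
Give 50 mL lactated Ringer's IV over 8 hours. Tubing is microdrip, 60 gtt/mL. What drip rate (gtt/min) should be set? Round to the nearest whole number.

50 mL ÷ (8 hr × 60 = 480 min) = 0.1041667 mL/min
0.1041667 mL/min × 60 gtt/mL = 6.25 gtt/min

6 gtt/min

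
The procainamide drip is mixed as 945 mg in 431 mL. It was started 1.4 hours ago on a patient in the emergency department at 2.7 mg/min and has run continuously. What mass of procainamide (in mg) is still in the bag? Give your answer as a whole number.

2.7 mg/min × 60 min/hr = 162 mg/hr
Concentration = 945 mg ÷ 431 mL = 2.192575 mg/mL
Rate = 162 mg/hr ÷ 2.192575 mg/mL = 73.88571 mL/hr
Volume infused = 73.88571 mL/hr × 1.4 hr = 103.44 mL
Volume remaining = 431 − 103.44 = 327.56 mL
Drug remaining = 327.56 mL × 2.192575 mg/mL = 718.2 mg

718 mg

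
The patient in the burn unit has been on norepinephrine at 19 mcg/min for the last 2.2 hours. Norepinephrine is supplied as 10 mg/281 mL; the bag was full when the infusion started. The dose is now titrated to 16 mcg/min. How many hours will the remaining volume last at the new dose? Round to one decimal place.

7.8 hours

Initial rate:
19 mcg/min × 60 min/hr = 1140 mcg/hr
Concentration = 10 mg ÷ 281 mL = 0.03558719 mg/mL = 35.58719 mcg/mL
Rate = 1140 mcg/hr ÷ 35.58719 mcg/mL = 32.034 mL/hr
Volume infused so far = 32.034 mL/hr × 2.2 hr = 70.4748 mL
Volume remaining = 281 − 70.4748 = 210.5252 mL
New rate:
16 mcg/min × 60 min/hr = 960 mcg/hr
Rate = 960 mcg/hr ÷ 35.58719 mcg/mL = 26.976 mL/hr
Time remaining = 210.5252 mL ÷ 26.976 mL/hr = 7.804167 hr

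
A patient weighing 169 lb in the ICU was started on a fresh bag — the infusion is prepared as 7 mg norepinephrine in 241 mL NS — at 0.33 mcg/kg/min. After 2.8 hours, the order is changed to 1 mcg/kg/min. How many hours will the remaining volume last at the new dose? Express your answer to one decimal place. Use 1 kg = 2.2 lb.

0.6 hours

Initial rate:
Weight = 169 lb ÷ 2.2 lb/kg = 76.81818 kg
Dose = 0.33 mcg/kg/min × 76.81818 kg = 25.35 mcg/min
25.35 mcg/min × 60 min/hr = 1521 mcg/hr
Concentration = 7 mg ÷ 241 mL = 0.02904564 mg/mL = 29.04564 mcg/mL
Rate = 1521 mcg/hr ÷ 29.04564 mcg/mL = 52.36586 mL/hr
Volume infused so far = 52.36586 mL/hr × 2.8 hr = 146.6244 mL
Volume remaining = 241 − 146.6244 = 94.3756 mL
New rate:
Dose = 1 mcg/kg/min × 76.81818 kg = 76.81818 mcg/min
76.81818 mcg/min × 60 min/hr = 4609.091 mcg/hr
Rate = 4609.091 mcg/hr ÷ 29.04564 mcg/mL = 158.6844 mL/hr
Time remaining = 94.3756 mL ÷ 158.6844 mL/hr = 0.5947377 hr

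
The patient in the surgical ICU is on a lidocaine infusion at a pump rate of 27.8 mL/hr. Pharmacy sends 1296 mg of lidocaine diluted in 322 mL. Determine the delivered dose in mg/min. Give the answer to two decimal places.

Concentration = 1296 mg ÷ 322 mL = 4.024845 mg/mL
Drug rate = 27.8 mL/hr × 4.024845 mg/mL = 111.8907 mg/hr
111.8907 mg/hr ÷ 60 min/hr = 1.864845 mg/min

1.86 mg/min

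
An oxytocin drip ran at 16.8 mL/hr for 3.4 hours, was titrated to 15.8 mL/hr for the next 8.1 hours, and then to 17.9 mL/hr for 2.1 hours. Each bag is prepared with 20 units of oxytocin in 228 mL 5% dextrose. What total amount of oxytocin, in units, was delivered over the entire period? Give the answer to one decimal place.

19.5 units

Concentration = 20 units ÷ 228 mL = 0.0877193 units/mL
Stage 1: 16.8 mL/hr × 3.4 hr = 57.12 mL → 57.12 mL × 0.0877193 units/mL = 5.010526 units
Stage 2: 15.8 mL/hr × 8.1 hr = 127.98 mL → 127.98 mL × 0.0877193 units/mL = 11.22632 units
Stage 3: 17.9 mL/hr × 2.1 hr = 37.59 mL → 37.59 mL × 0.0877193 units/mL = 3.297368 units
Total = 5.010526 + 11.22632 + 3.297368 = 19.53421 units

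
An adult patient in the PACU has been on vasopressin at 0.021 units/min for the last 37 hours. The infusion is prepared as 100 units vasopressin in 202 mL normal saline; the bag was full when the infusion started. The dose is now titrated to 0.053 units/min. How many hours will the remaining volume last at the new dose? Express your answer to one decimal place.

Initial rate:
0.021 units/min × 60 min/hr = 1.26 units/hr
Concentration = 100 units ÷ 202 mL = 0.4950495 units/mL
Rate = 1.26 units/hr ÷ 0.4950495 units/mL = 2.5452 mL/hr
Volume infused so far = 2.5452 mL/hr × 37 hr = 94.1724 mL
Volume remaining = 202 − 94.1724 = 107.8276 mL
New rate:
0.053 units/min × 60 min/hr = 3.18 units/hr
Rate = 3.18 units/hr ÷ 0.4950495 units/mL = 6.4236 mL/hr
Time remaining = 107.8276 mL ÷ 6.4236 mL/hr = 16.78616 hr

16.8 hours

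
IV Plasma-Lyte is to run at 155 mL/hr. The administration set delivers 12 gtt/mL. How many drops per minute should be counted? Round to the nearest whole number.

31 gtt/min

155 mL/hr ÷ 60 min/hr = 2.583333 mL/min
2.583333 mL/min × 12 gtt/mL = 31 gtt/min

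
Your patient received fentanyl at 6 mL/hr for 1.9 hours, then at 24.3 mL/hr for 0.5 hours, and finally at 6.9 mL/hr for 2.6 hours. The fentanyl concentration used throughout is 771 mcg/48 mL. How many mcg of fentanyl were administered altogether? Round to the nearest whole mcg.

Concentration = 771 mcg ÷ 48 mL = 16.0625 mcg/mL
Stage 1: 6 mL/hr × 1.9 hr = 11.4 mL → 11.4 mL × 16.0625 mcg/mL = 183.1125 mcg
Stage 2: 24.3 mL/hr × 0.5 hr = 12.15 mL → 12.15 mL × 16.0625 mcg/mL = 195.1594 mcg
Stage 3: 6.9 mL/hr × 2.6 hr = 17.94 mL → 17.94 mL × 16.0625 mcg/mL = 288.1612 mcg
Total = 183.1125 + 195.1594 + 288.1612 = 666.4331 mcg

666 mcg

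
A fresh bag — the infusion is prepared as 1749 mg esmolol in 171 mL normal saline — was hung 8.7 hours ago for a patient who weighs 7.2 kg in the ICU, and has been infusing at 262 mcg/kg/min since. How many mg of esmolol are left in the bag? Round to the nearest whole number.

Dose = 262 mcg/kg/min × 7.2 kg = 1886.4 mcg/min
1886.4 mcg/min × 60 min/hr = 113184 mcg/hr
Concentration = 1749 mg ÷ 171 mL = 10.22807 mg/mL = 10228.07 mcg/mL
Rate = 113184 mcg/hr ÷ 10228.07 mcg/mL = 11.06602 mL/hr
Volume infused = 11.06602 mL/hr × 8.7 hr = 96.27435 mL
Volume remaining = 171 − 96.27435 = 74.72565 mL
Drug remaining = 74.72565 mL × 10228.07 mcg/mL = 764299.2 mcg = 764.2992 mg

764 mg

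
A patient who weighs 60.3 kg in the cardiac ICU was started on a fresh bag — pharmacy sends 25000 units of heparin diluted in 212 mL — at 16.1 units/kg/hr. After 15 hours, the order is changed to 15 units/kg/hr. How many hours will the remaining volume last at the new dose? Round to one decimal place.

Initial rate:
Dose = 16.1 units/kg/hr × 60.3 kg = 970.83 units/hr
Concentration = 25000 units ÷ 212 mL = 117.9245 units/mL
Rate = 970.83 units/hr ÷ 117.9245 units/mL = 8.232638 mL/hr
Volume infused so far = 8.232638 mL/hr × 15 hr = 123.4896 mL
Volume remaining = 212 − 123.4896 = 88.51042 mL
New rate:
Dose = 15 units/kg/hr × 60.3 kg = 904.5 units/hr
Rate = 904.5 units/hr ÷ 117.9245 units/mL = 7.67016 mL/hr
Time remaining = 88.51042 mL ÷ 7.67016 mL/hr = 11.53958 hr

11.5 hours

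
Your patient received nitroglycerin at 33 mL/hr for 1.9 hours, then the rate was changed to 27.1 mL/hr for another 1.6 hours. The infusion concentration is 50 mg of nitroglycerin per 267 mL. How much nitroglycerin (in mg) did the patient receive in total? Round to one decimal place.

Concentration = 50 mg ÷ 267 mL = 0.1872659 mg/mL
Stage 1: 33 mL/hr × 1.9 hr = 62.7 mL → 62.7 mL × 0.1872659 mg/mL = 11.74157 mg
Stage 2: 27.1 mL/hr × 1.6 hr = 43.36 mL → 43.36 mL × 0.1872659 mg/mL = 8.11985 mg
Total = 11.74157 + 8.11985 = 19.86142 mg

19.9 mg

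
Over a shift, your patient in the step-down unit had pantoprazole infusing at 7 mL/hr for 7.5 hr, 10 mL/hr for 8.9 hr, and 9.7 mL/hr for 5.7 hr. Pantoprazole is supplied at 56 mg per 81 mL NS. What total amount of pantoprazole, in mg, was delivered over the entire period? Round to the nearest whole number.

136 mg

Concentration = 56 mg ÷ 81 mL = 0.691358 mg/mL
Stage 1: 7 mL/hr × 7.5 hr = 52.5 mL → 52.5 mL × 0.691358 mg/mL = 36.2963 mg
Stage 2: 10 mL/hr × 8.9 hr = 89 mL → 89 mL × 0.691358 mg/mL = 61.53086 mg
Stage 3: 9.7 mL/hr × 5.7 hr = 55.29 mL → 55.29 mL × 0.691358 mg/mL = 38.22519 mg
Total = 36.2963 + 61.53086 + 38.22519 = 136.0523 mg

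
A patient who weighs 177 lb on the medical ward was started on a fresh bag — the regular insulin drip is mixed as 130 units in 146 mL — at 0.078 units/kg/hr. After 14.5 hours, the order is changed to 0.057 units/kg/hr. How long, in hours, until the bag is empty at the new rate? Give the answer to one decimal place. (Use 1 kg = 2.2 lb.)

Initial rate:
Weight = 177 lb ÷ 2.2 lb/kg = 80.45455 kg
Dose = 0.078 units/kg/hr × 80.45455 kg = 6.275455 units/hr
Concentration = 130 units ÷ 146 mL = 0.890411 units/mL
Rate = 6.275455 units/hr ÷ 0.890411 units/mL = 7.047818 mL/hr
Volume infused so far = 7.047818 mL/hr × 14.5 hr = 102.1934 mL
Volume remaining = 146 − 102.1934 = 43.80664 mL
New rate:
Dose = 0.057 units/kg/hr × 80.45455 kg = 4.585909 units/hr
Rate = 4.585909 units/hr ÷ 0.890411 units/mL = 5.150329 mL/hr
Time remaining = 43.80664 mL ÷ 5.150329 mL/hr = 8.5056 hr

8.5 hours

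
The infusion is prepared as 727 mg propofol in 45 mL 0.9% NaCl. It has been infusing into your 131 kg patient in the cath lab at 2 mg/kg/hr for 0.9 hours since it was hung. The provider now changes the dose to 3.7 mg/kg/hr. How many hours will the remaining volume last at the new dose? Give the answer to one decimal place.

1.0 hours

Initial rate:
Dose = 2 mg/kg/hr × 131 kg = 262 mg/hr
Concentration = 727 mg ÷ 45 mL = 16.15556 mg/mL
Rate = 262 mg/hr ÷ 16.15556 mg/mL = 16.21733 mL/hr
Volume infused so far = 16.21733 mL/hr × 0.9 hr = 14.5956 mL
Volume remaining = 45 − 14.5956 = 30.4044 mL
New rate:
Dose = 3.7 mg/kg/hr × 131 kg = 484.7 mg/hr
Rate = 484.7 mg/hr ÷ 16.15556 mg/mL = 30.00206 mL/hr
Time remaining = 30.4044 mL ÷ 30.00206 mL/hr = 1.01341 hr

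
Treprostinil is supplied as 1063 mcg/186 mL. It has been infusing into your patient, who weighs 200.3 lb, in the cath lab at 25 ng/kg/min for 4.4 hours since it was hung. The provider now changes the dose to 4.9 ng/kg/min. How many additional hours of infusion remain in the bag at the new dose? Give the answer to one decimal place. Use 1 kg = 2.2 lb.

Initial rate:
Weight = 200.3 lb ÷ 2.2 lb/kg = 91.04545 kg
Dose = 25 ng/kg/min × 91.04545 kg = 2276.136 ng/min
2276.136 ng/min × 60 min/hr = 136568.2 ng/hr
Concentration = 1063 mcg ÷ 186 mL = 5.715054 mcg/mL = 5715.054 ng/mL
Rate = 136568.2 ng/hr ÷ 5715.054 ng/mL = 23.89622 mL/hr
Volume infused so far = 23.89622 mL/hr × 4.4 hr = 105.1434 mL
Volume remaining = 186 − 105.1434 = 80.85663 mL
New rate:
Dose = 4.9 ng/kg/min × 91.04545 kg = 446.1227 ng/min
446.1227 ng/min × 60 min/hr = 26767.36 ng/hr
Rate = 26767.36 ng/hr ÷ 5715.054 ng/mL = 4.683659 mL/hr
Time remaining = 80.85663 mL ÷ 4.683659 mL/hr = 17.26356 hr

17.3 hours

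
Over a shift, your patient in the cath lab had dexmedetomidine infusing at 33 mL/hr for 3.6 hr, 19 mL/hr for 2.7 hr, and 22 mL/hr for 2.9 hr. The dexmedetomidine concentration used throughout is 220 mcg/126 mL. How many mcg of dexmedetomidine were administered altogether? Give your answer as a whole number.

408 mcg

Concentration = 220 mcg ÷ 126 mL = 1.746032 mcg/mL
Stage 1: 33 mL/hr × 3.6 hr = 118.8 mL → 118.8 mL × 1.746032 mcg/mL = 207.4286 mcg
Stage 2: 19 mL/hr × 2.7 hr = 51.3 mL → 51.3 mL × 1.746032 mcg/mL = 89.57143 mcg
Stage 3: 22 mL/hr × 2.9 hr = 63.8 mL → 63.8 mL × 1.746032 mcg/mL = 111.3968 mcg
Total = 207.4286 + 89.57143 + 111.3968 = 408.3968 mcg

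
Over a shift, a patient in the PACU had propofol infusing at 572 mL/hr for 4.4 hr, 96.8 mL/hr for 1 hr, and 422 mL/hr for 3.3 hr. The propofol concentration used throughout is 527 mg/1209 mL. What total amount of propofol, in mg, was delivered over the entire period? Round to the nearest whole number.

Concentration = 527 mg ÷ 1209 mL = 0.4358974 mg/mL
Stage 1: 572 mL/hr × 4.4 hr = 2516.8 mL → 2516.8 mL × 0.4358974 mg/mL = 1097.067 mg
Stage 2: 96.8 mL/hr × 1 hr = 96.8 mL → 96.8 mL × 0.4358974 mg/mL = 42.19487 mg
Stage 3: 422 mL/hr × 3.3 hr = 1392.6 mL → 1392.6 mL × 0.4358974 mg/mL = 607.0308 mg
Total = 1097.067 + 42.19487 + 607.0308 = 1746.292 mg

1746 mg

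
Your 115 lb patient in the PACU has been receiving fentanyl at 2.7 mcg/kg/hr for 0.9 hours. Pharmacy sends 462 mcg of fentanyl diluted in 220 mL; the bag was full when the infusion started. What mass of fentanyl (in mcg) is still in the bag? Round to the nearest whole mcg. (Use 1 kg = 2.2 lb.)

335 mcg

Weight = 115 lb ÷ 2.2 lb/kg = 52.27273 kg
Dose = 2.7 mcg/kg/hr × 52.27273 kg = 141.1364 mcg/hr
Concentration = 462 mcg ÷ 220 mL = 2.1 mcg/mL
Rate = 141.1364 mcg/hr ÷ 2.1 mcg/mL = 67.20779 mL/hr
Volume infused = 67.20779 mL/hr × 0.9 hr = 60.48701 mL
Volume remaining = 220 − 60.48701 = 159.513 mL
Drug remaining = 159.513 mL × 2.1 mcg/mL = 334.9773 mcg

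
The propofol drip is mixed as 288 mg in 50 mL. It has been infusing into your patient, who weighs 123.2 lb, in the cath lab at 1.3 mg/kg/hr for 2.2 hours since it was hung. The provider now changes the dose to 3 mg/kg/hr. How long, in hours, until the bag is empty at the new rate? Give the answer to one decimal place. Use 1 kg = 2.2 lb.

Initial rate:
Weight = 123.2 lb ÷ 2.2 lb/kg = 56 kg
Dose = 1.3 mg/kg/hr × 56 kg = 72.8 mg/hr
Concentration = 288 mg ÷ 50 mL = 5.76 mg/mL
Rate = 72.8 mg/hr ÷ 5.76 mg/mL = 12.63889 mL/hr
Volume infused so far = 12.63889 mL/hr × 2.2 hr = 27.80556 mL
Volume remaining = 50 − 27.80556 = 22.19444 mL
New rate:
Dose = 3 mg/kg/hr × 56 kg = 168 mg/hr
Rate = 168 mg/hr ÷ 5.76 mg/mL = 29.16667 mL/hr
Time remaining = 22.19444 mL ÷ 29.16667 mL/hr = 0.7609524 hr

0.8 hours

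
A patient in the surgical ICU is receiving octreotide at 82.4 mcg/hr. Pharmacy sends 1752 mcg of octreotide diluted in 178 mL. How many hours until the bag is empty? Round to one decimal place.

21.3 hours

Concentration = 1752 mcg ÷ 178 mL = 9.842697 mcg/mL
Rate = 82.4 mcg/hr ÷ 9.842697 mcg/mL = 8.371689 mL/hr
Duration = 178 mL ÷ 8.371689 mL/hr = 21.26214 hr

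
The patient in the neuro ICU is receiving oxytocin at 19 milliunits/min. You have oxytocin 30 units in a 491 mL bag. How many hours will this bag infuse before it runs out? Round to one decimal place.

19 milliunits/min × 60 min/hr = 1140 milliunits/hr
Concentration = 30 units ÷ 491 mL = 0.0610998 units/mL = 61.0998 milliunits/mL
Rate = 1140 milliunits/hr ÷ 61.0998 milliunits/mL = 18.658 mL/hr
Duration = 491 mL ÷ 18.658 mL/hr = 26.31579 hr

26.3 hours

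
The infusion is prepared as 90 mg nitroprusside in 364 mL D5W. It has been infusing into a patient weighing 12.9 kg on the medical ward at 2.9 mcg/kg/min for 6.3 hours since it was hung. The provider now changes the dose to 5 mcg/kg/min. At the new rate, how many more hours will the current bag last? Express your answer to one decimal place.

19.6 hours

Initial rate:
Dose = 2.9 mcg/kg/min × 12.9 kg = 37.41 mcg/min
37.41 mcg/min × 60 min/hr = 2244.6 mcg/hr
Concentration = 90 mg ÷ 364 mL = 0.2472527 mg/mL = 247.2527 mcg/mL
Rate = 2244.6 mcg/hr ÷ 247.2527 mcg/mL = 9.07816 mL/hr
Volume infused so far = 9.07816 mL/hr × 6.3 hr = 57.19241 mL
Volume remaining = 364 − 57.19241 = 306.8076 mL
New rate:
Dose = 5 mcg/kg/min × 12.9 kg = 64.5 mcg/min
64.5 mcg/min × 60 min/hr = 3870 mcg/hr
Rate = 3870 mcg/hr ÷ 247.2527 mcg/mL = 15.652 mL/hr
Time remaining = 306.8076 mL ÷ 15.652 mL/hr = 19.60181 hr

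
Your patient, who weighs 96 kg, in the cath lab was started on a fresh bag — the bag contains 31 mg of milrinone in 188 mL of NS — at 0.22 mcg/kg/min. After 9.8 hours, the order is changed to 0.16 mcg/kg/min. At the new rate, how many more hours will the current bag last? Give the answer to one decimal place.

20.2 hours

Initial rate:
Dose = 0.22 mcg/kg/min × 96 kg = 21.12 mcg/min
21.12 mcg/min × 60 min/hr = 1267.2 mcg/hr
Concentration = 31 mg ÷ 188 mL = 0.1648936 mg/mL = 164.8936 mcg/mL
Rate = 1267.2 mcg/hr ÷ 164.8936 mcg/mL = 7.684955 mL/hr
Volume infused so far = 7.684955 mL/hr × 9.8 hr = 75.31256 mL
Volume remaining = 188 − 75.31256 = 112.6874 mL
New rate:
Dose = 0.16 mcg/kg/min × 96 kg = 15.36 mcg/min
15.36 mcg/min × 60 min/hr = 921.6 mcg/hr
Rate = 921.6 mcg/hr ÷ 164.8936 mcg/mL = 5.589058 mL/hr
Time remaining = 112.6874 mL ÷ 5.589058 mL/hr = 20.16215 hr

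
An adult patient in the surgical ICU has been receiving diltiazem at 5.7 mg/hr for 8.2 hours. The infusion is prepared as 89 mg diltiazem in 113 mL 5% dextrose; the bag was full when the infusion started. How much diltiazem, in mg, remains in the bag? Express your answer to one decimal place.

42.3 mg

Concentration = 89 mg ÷ 113 mL = 0.7876106 mg/mL
Rate = 5.7 mg/hr ÷ 0.7876106 mg/mL = 7.237079 mL/hr
Volume infused = 7.237079 mL/hr × 8.2 hr = 59.34404 mL
Volume remaining = 113 − 59.34404 = 53.65596 mL
Drug remaining = 53.65596 mL × 0.7876106 mg/mL = 42.26 mg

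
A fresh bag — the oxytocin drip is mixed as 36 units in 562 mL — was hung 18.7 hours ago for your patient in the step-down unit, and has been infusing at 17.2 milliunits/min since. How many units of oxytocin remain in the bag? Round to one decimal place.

17.2 milliunits/min × 60 min/hr = 1032 milliunits/hr
Concentration = 36 units ÷ 562 mL = 0.06405694 units/mL = 64.05694 milliunits/mL
Rate = 1032 milliunits/hr ÷ 64.05694 milliunits/mL = 16.11067 mL/hr
Volume infused = 16.11067 mL/hr × 18.7 hr = 301.2695 mL
Volume remaining = 562 − 301.2695 = 260.7305 mL
Drug remaining = 260.7305 mL × 64.05694 milliunits/mL = 16701.6 milliunits = 16.7016 units

16.7 units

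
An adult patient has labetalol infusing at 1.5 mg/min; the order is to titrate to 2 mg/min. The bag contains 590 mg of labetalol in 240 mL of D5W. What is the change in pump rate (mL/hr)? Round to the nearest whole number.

At the current dose:
1.5 mg/min × 60 min/hr = 90 mg/hr
Concentration = 590 mg ÷ 240 mL = 2.458333 mg/mL
Rate = 90 mg/hr ÷ 2.458333 mg/mL = 36.61017 mL/hr
At the new dose:
2 mg/min × 60 min/hr = 120 mg/hr
Rate = 120 mg/hr ÷ 2.458333 mg/mL = 48.81356 mL/hr
Change = 48.81356 − 36.61017 = 12.20339 mL/hr → 12.20339 mL/hr increase

12 mL/hr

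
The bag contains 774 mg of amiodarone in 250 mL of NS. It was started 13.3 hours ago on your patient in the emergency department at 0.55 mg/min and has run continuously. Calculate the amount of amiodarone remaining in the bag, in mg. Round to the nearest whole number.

0.55 mg/min × 60 min/hr = 33 mg/hr
Concentration = 774 mg ÷ 250 mL = 3.096 mg/mL
Rate = 33 mg/hr ÷ 3.096 mg/mL = 10.65891 mL/hr
Volume infused = 10.65891 mL/hr × 13.3 hr = 141.7636 mL
Volume remaining = 250 − 141.7636 = 108.2364 mL
Drug remaining = 108.2364 mL × 3.096 mg/mL = 335.1 mg

335 mg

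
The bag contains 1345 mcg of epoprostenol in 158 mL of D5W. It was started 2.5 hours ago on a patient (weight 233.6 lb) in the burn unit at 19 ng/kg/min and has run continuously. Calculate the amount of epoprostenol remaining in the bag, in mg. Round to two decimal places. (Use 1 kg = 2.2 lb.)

1.04 mg

Weight = 233.6 lb ÷ 2.2 lb/kg = 106.1818 kg
Dose = 19 ng/kg/min × 106.1818 kg = 2017.455 ng/min
2017.455 ng/min × 60 min/hr = 121047.3 ng/hr
Concentration = 1345 mcg ÷ 158 mL = 8.512658 mcg/mL = 8512.658 ng/mL
Rate = 121047.3 ng/hr ÷ 8512.658 ng/mL = 14.21968 mL/hr
Volume infused = 14.21968 mL/hr × 2.5 hr = 35.5492 mL
Volume remaining = 158 − 35.5492 = 122.4508 mL
Drug remaining = 122.4508 mL × 8512.658 ng/mL = 1042382 ng = 1.042382 mg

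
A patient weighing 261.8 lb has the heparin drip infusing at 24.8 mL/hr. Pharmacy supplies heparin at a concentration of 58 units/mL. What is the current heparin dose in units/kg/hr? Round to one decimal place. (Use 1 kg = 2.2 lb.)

Weight = 261.8 lb ÷ 2.2 lb/kg = 119 kg
Drug rate = 24.8 mL/hr × 58 units/mL = 1438.4 units/hr
1438.4 units/hr ÷ 119 kg = 12.08739 units/kg/hr

12.1 units/kg/hr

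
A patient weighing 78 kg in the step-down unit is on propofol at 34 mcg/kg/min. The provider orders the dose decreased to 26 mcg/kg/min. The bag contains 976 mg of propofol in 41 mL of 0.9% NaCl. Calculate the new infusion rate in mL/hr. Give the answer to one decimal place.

Dose = 26 mcg/kg/min × 78 kg = 2028 mcg/min
2028 mcg/min × 60 min/hr = 121680 mcg/hr
Concentration = 976 mg ÷ 41 mL = 23.80488 mg/mL = 23804.88 mcg/mL
Rate = 121680 mcg/hr ÷ 23804.88 mcg/mL = 5.111557 mL/hr

5.1 mL/hr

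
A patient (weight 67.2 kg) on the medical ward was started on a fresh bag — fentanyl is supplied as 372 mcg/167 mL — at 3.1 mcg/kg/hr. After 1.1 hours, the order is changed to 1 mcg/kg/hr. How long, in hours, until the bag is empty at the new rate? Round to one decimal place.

Initial rate:
Dose = 3.1 mcg/kg/hr × 67.2 kg = 208.32 mcg/hr
Concentration = 372 mcg ÷ 167 mL = 2.227545 mcg/mL
Rate = 208.32 mcg/hr ÷ 2.227545 mcg/mL = 93.52 mL/hr
Volume infused so far = 93.52 mL/hr × 1.1 hr = 102.872 mL
Volume remaining = 167 − 102.872 = 64.128 mL
New rate:
Dose = 1 mcg/kg/hr × 67.2 kg = 67.2 mcg/hr
Rate = 67.2 mcg/hr ÷ 2.227545 mcg/mL = 30.16774 mL/hr
Time remaining = 64.128 mL ÷ 30.16774 mL/hr = 2.125714 hr

2.1 hours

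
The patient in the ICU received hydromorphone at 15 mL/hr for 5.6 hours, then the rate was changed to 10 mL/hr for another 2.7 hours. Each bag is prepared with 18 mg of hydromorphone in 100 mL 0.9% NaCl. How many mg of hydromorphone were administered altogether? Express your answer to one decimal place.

Concentration = 18 mg ÷ 100 mL = 0.18 mg/mL
Stage 1: 15 mL/hr × 5.6 hr = 84 mL → 84 mL × 0.18 mg/mL = 15.12 mg
Stage 2: 10 mL/hr × 2.7 hr = 27 mL → 27 mL × 0.18 mg/mL = 4.86 mg
Total = 15.12 + 4.86 = 19.98 mg

20.0 mg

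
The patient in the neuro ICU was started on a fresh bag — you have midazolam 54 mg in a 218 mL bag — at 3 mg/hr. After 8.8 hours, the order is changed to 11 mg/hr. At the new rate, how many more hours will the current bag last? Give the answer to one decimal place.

Initial rate:
Concentration = 54 mg ÷ 218 mL = 0.2477064 mg/mL
Rate = 3 mg/hr ÷ 0.2477064 mg/mL = 12.11111 mL/hr
Volume infused so far = 12.11111 mL/hr × 8.8 hr = 106.5778 mL
Volume remaining = 218 − 106.5778 = 111.4222 mL
New rate:
Rate = 11 mg/hr ÷ 0.2477064 mg/mL = 44.40741 mL/hr
Time remaining = 111.4222 mL ÷ 44.40741 mL/hr = 2.509091 hr

2.5 hours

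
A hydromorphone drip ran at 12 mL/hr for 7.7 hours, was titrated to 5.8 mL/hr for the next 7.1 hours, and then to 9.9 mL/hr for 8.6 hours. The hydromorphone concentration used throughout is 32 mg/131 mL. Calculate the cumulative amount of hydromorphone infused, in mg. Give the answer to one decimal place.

53.4 mg

Concentration = 32 mg ÷ 131 mL = 0.2442748 mg/mL
Stage 1: 12 mL/hr × 7.7 hr = 92.4 mL → 92.4 mL × 0.2442748 mg/mL = 22.57099 mg
Stage 2: 5.8 mL/hr × 7.1 hr = 41.18 mL → 41.18 mL × 0.2442748 mg/mL = 10.05924 mg
Stage 3: 9.9 mL/hr × 8.6 hr = 85.14 mL → 85.14 mL × 0.2442748 mg/mL = 20.79756 mg
Total = 22.57099 + 10.05924 + 20.79756 = 53.42779 mg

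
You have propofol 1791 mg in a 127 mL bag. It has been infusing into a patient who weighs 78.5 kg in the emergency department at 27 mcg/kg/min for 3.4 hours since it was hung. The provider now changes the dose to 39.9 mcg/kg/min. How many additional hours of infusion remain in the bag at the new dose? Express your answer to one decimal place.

7.2 hours

Initial rate:
Dose = 27 mcg/kg/min × 78.5 kg = 2119.5 mcg/min
2119.5 mcg/min × 60 min/hr = 127170 mcg/hr
Concentration = 1791 mg ÷ 127 mL = 14.10236 mg/mL = 14102.36 mcg/mL
Rate = 127170 mcg/hr ÷ 14102.36 mcg/mL = 9.017638 mL/hr
Volume infused so far = 9.017638 mL/hr × 3.4 hr = 30.65997 mL
Volume remaining = 127 − 30.65997 = 96.34003 mL
New rate:
Dose = 39.9 mcg/kg/min × 78.5 kg = 3132.15 mcg/min
3132.15 mcg/min × 60 min/hr = 187929 mcg/hr
Rate = 187929 mcg/hr ÷ 14102.36 mcg/mL = 13.32607 mL/hr
Time remaining = 96.34003 mL ÷ 13.32607 mL/hr = 7.229443 hr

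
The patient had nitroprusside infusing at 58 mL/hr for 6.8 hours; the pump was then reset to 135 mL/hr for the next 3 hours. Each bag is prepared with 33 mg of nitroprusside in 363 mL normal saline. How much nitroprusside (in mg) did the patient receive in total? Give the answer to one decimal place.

72.7 mg

Concentration = 33 mg ÷ 363 mL = 0.09090909 mg/mL
Stage 1: 58 mL/hr × 6.8 hr = 394.4 mL → 394.4 mL × 0.09090909 mg/mL = 35.85455 mg
Stage 2: 135 mL/hr × 3 hr = 405 mL → 405 mL × 0.09090909 mg/mL = 36.81818 mg
Total = 35.85455 + 36.81818 = 72.67273 mg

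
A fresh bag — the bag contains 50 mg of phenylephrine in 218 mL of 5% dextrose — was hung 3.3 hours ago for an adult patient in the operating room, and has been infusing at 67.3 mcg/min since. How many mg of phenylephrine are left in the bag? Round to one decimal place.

67.3 mcg/min × 60 min/hr = 4038 mcg/hr
Concentration = 50 mg ÷ 218 mL = 0.2293578 mg/mL = 229.3578 mcg/mL
Rate = 4038 mcg/hr ÷ 229.3578 mcg/mL = 17.60568 mL/hr
Volume infused = 17.60568 mL/hr × 3.3 hr = 58.09874 mL
Volume remaining = 218 − 58.09874 = 159.9013 mL
Drug remaining = 159.9013 mL × 229.3578 mcg/mL = 36674.6 mcg = 36.6746 mg

36.7 mg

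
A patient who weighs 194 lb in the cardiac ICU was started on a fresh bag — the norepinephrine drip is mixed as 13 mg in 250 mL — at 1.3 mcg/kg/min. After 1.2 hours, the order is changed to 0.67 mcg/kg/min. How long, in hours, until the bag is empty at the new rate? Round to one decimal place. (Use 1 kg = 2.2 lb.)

1.3 hours

Initial rate:
Weight = 194 lb ÷ 2.2 lb/kg = 88.18182 kg
Dose = 1.3 mcg/kg/min × 88.18182 kg = 114.6364 mcg/min
114.6364 mcg/min × 60 min/hr = 6878.182 mcg/hr
Concentration = 13 mg ÷ 250 mL = 0.052 mg/mL = 52 mcg/mL
Rate = 6878.182 mcg/hr ÷ 52 mcg/mL = 132.2727 mL/hr
Volume infused so far = 132.2727 mL/hr × 1.2 hr = 158.7273 mL
Volume remaining = 250 − 158.7273 = 91.27273 mL
New rate:
Dose = 0.67 mcg/kg/min × 88.18182 kg = 59.08182 mcg/min
59.08182 mcg/min × 60 min/hr = 3544.909 mcg/hr
Rate = 3544.909 mcg/hr ÷ 52 mcg/mL = 68.17133 mL/hr
Time remaining = 91.27273 mL ÷ 68.17133 mL/hr = 1.338873 hr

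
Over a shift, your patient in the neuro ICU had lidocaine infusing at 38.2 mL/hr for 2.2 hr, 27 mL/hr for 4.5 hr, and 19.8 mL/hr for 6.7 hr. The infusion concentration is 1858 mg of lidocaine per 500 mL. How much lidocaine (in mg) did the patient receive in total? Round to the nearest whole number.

Concentration = 1858 mg ÷ 500 mL = 3.716 mg/mL
Stage 1: 38.2 mL/hr × 2.2 hr = 84.04 mL → 84.04 mL × 3.716 mg/mL = 312.2926 mg
Stage 2: 27 mL/hr × 4.5 hr = 121.5 mL → 121.5 mL × 3.716 mg/mL = 451.494 mg
Stage 3: 19.8 mL/hr × 6.7 hr = 132.66 mL → 132.66 mL × 3.716 mg/mL = 492.9646 mg
Total = 312.2926 + 451.494 + 492.9646 = 1256.751 mg

1257 mg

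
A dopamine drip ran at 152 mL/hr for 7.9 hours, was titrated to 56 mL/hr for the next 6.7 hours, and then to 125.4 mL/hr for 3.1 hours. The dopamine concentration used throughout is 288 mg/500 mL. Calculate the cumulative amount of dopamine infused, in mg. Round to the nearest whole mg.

Concentration = 288 mg ÷ 500 mL = 0.576 mg/mL
Stage 1: 152 mL/hr × 7.9 hr = 1200.8 mL → 1200.8 mL × 0.576 mg/mL = 691.6608 mg
Stage 2: 56 mL/hr × 6.7 hr = 375.2 mL → 375.2 mL × 0.576 mg/mL = 216.1152 mg
Stage 3: 125.4 mL/hr × 3.1 hr = 388.74 mL → 388.74 mL × 0.576 mg/mL = 223.9142 mg
Total = 691.6608 + 216.1152 + 223.9142 = 1131.69 mg

1132 mg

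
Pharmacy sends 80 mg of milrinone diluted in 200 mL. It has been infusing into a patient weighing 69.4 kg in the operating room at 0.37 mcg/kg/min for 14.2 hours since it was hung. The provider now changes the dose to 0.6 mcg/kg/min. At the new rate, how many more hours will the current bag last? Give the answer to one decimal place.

Initial rate:
Dose = 0.37 mcg/kg/min × 69.4 kg = 25.678 mcg/min
25.678 mcg/min × 60 min/hr = 1540.68 mcg/hr
Concentration = 80 mg ÷ 200 mL = 0.4 mg/mL = 400 mcg/mL
Rate = 1540.68 mcg/hr ÷ 400 mcg/mL = 3.8517 mL/hr
Volume infused so far = 3.8517 mL/hr × 14.2 hr = 54.69414 mL
Volume remaining = 200 − 54.69414 = 145.3059 mL
New rate:
Dose = 0.6 mcg/kg/min × 69.4 kg = 41.64 mcg/min
41.64 mcg/min × 60 min/hr = 2498.4 mcg/hr
Rate = 2498.4 mcg/hr ÷ 400 mcg/mL = 6.246 mL/hr
Time remaining = 145.3059 mL ÷ 6.246 mL/hr = 23.26383 hr

23.3 hours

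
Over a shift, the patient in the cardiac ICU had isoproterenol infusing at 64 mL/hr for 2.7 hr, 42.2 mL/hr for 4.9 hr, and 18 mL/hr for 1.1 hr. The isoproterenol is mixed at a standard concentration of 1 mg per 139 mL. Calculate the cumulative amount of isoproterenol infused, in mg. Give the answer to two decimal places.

Concentration = 1 mg ÷ 139 mL = 0.007194245 mg/mL
Stage 1: 64 mL/hr × 2.7 hr = 172.8 mL → 172.8 mL × 0.007194245 mg/mL = 1.243165 mg
Stage 2: 42.2 mL/hr × 4.9 hr = 206.78 mL → 206.78 mL × 0.007194245 mg/mL = 1.487626 mg
Stage 3: 18 mL/hr × 1.1 hr = 19.8 mL → 19.8 mL × 0.007194245 mg/mL = 0.142446 mg
Total = 1.243165 + 1.487626 + 0.142446 = 2.873237 mg

2.87 mg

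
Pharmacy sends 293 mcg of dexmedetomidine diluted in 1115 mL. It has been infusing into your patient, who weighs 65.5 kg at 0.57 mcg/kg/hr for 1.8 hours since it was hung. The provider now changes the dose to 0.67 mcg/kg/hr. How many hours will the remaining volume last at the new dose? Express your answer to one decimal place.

Initial rate:
Dose = 0.57 mcg/kg/hr × 65.5 kg = 37.335 mcg/hr
Concentration = 293 mcg ÷ 1115 mL = 0.2627803 mcg/mL
Rate = 37.335 mcg/hr ÷ 0.2627803 mcg/mL = 142.0769 mL/hr
Volume infused so far = 142.0769 mL/hr × 1.8 hr = 255.7384 mL
Volume remaining = 1115 − 255.7384 = 859.2616 mL
New rate:
Dose = 0.67 mcg/kg/hr × 65.5 kg = 43.885 mcg/hr
Rate = 43.885 mcg/hr ÷ 0.2627803 mcg/mL = 167.0026 mL/hr
Time remaining = 859.2616 mL ÷ 167.0026 mL/hr = 5.145198 hr

5.1 hours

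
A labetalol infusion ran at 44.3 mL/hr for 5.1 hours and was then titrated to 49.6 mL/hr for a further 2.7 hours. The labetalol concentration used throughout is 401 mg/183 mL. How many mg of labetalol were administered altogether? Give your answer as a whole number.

Concentration = 401 mg ÷ 183 mL = 2.191257 mg/mL
Stage 1: 44.3 mL/hr × 5.1 hr = 225.93 mL → 225.93 mL × 2.191257 mg/mL = 495.0707 mg
Stage 2: 49.6 mL/hr × 2.7 hr = 133.92 mL → 133.92 mL × 2.191257 mg/mL = 293.4531 mg
Total = 495.0707 + 293.4531 = 788.5238 mg

789 mg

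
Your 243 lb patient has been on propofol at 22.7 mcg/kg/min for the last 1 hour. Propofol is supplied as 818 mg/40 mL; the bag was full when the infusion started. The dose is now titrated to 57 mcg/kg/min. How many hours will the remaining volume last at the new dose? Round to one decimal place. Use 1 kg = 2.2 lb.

Initial rate:
Weight = 243 lb ÷ 2.2 lb/kg = 110.4545 kg
Dose = 22.7 mcg/kg/min × 110.4545 kg = 2507.318 mcg/min
2507.318 mcg/min × 60 min/hr = 150439.1 mcg/hr
Concentration = 818 mg ÷ 40 mL = 20.45 mg/mL = 20450 mcg/mL
Rate = 150439.1 mcg/hr ÷ 20450 mcg/mL = 7.356435 mL/hr
Volume infused so far = 7.356435 mL/hr × 1 hr = 7.356435 mL
Volume remaining = 40 − 7.356435 = 32.64357 mL
New rate:
Dose = 57 mcg/kg/min × 110.4545 kg = 6295.909 mcg/min
6295.909 mcg/min × 60 min/hr = 377754.5 mcg/hr
Rate = 377754.5 mcg/hr ÷ 20450 mcg/mL = 18.4721 mL/hr
Time remaining = 32.64357 mL ÷ 18.4721 mL/hr = 1.767182 hr

1.8 hours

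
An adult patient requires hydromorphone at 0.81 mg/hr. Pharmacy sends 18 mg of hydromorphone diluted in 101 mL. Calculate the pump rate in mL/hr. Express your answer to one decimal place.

Concentration = 18 mg ÷ 101 mL = 0.1782178 mg/mL
Rate = 0.81 mg/hr ÷ 0.1782178 mg/mL = 4.545 mL/hr

4.5 mL/hr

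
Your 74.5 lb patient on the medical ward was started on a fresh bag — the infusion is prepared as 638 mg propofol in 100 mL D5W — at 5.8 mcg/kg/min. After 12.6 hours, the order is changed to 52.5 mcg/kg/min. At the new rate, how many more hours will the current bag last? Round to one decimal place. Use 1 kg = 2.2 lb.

4.6 hours

Initial rate:
Weight = 74.5 lb ÷ 2.2 lb/kg = 33.86364 kg
Dose = 5.8 mcg/kg/min × 33.86364 kg = 196.4091 mcg/min
196.4091 mcg/min × 60 min/hr = 11784.55 mcg/hr
Concentration = 638 mg ÷ 100 mL = 6.38 mg/mL = 6380 mcg/mL
Rate = 11784.55 mcg/hr ÷ 6380 mcg/mL = 1.847107 mL/hr
Volume infused so far = 1.847107 mL/hr × 12.6 hr = 23.27355 mL
Volume remaining = 100 − 23.27355 = 76.72645 mL
New rate:
Dose = 52.5 mcg/kg/min × 33.86364 kg = 1777.841 mcg/min
1777.841 mcg/min × 60 min/hr = 106670.5 mcg/hr
Rate = 106670.5 mcg/hr ÷ 6380 mcg/mL = 16.71951 mL/hr
Time remaining = 76.72645 mL ÷ 16.71951 mL/hr = 4.589038 hr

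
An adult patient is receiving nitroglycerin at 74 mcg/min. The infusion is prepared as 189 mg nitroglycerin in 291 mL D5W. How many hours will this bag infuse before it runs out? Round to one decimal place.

42.6 hours

74 mcg/min × 60 min/hr = 4440 mcg/hr
Concentration = 189 mg ÷ 291 mL = 0.6494845 mg/mL = 649.4845 mcg/mL
Rate = 4440 mcg/hr ÷ 649.4845 mcg/mL = 6.83619 mL/hr
Duration = 291 mL ÷ 6.83619 mL/hr = 42.56757 hr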